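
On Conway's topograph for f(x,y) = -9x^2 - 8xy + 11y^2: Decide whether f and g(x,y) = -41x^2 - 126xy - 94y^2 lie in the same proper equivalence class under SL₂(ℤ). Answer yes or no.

D₁ = 460, D₂ = 460
river cycle of f (length 10): (11, 8, -9), (-9, 10, 10), (10, 10, -9), (-9, 8, 11), (11, 14, -6), (-6, 10, 15), (15, 20, -1), (-1, 20, 15), (15, 10, -6), (-6, 14, 11)
river cycle of g (length 10): (-9, 8, 11), (11, 14, -6), (-6, 10, 15), (15, 20, -1), (-1, 20, 15), (15, 10, -6), (-6, 14, 11), (11, 8, -9), (-9, 10, 10), (10, 10, -9)
cycles coincide ⇒ equivalent

yes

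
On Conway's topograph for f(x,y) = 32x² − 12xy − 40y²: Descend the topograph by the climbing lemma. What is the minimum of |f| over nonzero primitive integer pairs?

descent: ρ → (-40,12,32)  [lands on river]
river: ρ → (32,52,-20)
river: ρ → (-20,68,8)
river: ρ → (8,60,-52)
river: ρ → (-52,44,16)
river: ρ → (16,52,-40)
river: ρ → (-40,28,28)
river: ρ → (28,28,-40)
river: ρ → (-40,52,16)
river: ρ → (16,44,-52)
river: ρ → (-52,60,8)
river: ρ → (8,68,-20)
river: ρ → (-20,52,32)
river: ρ → (32,12,-40)
river: ρ → (-40,68,4)
river: ρ → (4,68,-40)
closes: descent 1, river 16
min |a| on river = 4

4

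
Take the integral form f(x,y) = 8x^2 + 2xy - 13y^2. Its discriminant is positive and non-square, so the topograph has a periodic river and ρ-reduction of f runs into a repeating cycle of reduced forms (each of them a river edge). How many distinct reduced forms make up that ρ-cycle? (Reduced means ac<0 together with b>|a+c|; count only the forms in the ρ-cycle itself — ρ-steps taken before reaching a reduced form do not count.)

D = 420, ⌊√D⌋ = 20
descent: ρ → (-13,-2,8)
descent: ρ → (8,18,-3)  [lands on river]
river: ρ → (-3,18,8)
river: ρ → (8,14,-7)
river: ρ → (-7,14,8)
ρ-cycle length = 4 (tail of 2 descent steps not counted)

4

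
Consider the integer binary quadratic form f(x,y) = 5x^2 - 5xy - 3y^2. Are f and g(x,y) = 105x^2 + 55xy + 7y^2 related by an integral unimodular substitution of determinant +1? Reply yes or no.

D₁ = 85, D₂ = 85
river cycle of f (length 6): (-3, 5, 5), (5, 5, -3), (-3, 7, 3), (3, 5, -5), (-5, 5, 3), (3, 7, -3)
river cycle of g (length 6): (-3, 5, 5), (5, 5, -3), (-3, 7, 3), (3, 5, -5), (-5, 5, 3), (3, 7, -3)
cycles coincide ⇒ equivalent

yes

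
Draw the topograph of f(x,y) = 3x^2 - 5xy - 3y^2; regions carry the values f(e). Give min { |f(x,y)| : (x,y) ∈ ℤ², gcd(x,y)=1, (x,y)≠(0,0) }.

descent: ρ → (-3,5,3)  [lands on river]
river: ρ → (3,7,-1)
river: ρ → (-1,7,3)
river: ρ → (3,5,-3)
river: ρ → (-3,7,1)
river: ρ → (1,7,-3)
closes: descent 1, river 6
min |a| on river = 1

1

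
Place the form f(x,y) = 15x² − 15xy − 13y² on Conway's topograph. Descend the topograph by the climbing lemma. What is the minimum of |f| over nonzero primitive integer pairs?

descent: ρ → (-13,15,15)  [lands on river]
river: ρ → (15,15,-13)
river: ρ → (-13,11,17)
river: ρ → (17,23,-7)
river: ρ → (-7,19,23)
river: ρ → (23,27,-3)
river: ρ → (-3,27,23)
river: ρ → (23,19,-7)
river: ρ → (-7,23,17)
river: ρ → (17,11,-13)
closes: descent 1, river 10
min |a| on river = 3

3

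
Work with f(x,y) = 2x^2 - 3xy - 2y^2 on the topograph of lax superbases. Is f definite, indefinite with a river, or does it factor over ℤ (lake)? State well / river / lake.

D = b²−4ac = (-3)² − 4·2·(-2) = 25
D = 5² is a perfect square ⇒ form factors over ℤ ⇒ lakes

lake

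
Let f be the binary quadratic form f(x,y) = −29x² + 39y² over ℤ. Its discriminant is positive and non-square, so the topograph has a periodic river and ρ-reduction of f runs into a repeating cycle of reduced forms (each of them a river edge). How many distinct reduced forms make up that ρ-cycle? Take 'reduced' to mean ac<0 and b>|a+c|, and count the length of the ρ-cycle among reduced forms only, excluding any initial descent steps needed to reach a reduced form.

D = 4524, ⌊√D⌋ = 67
descent: ρ → (39,0,-29)
descent: ρ → (-29,58,10)  [lands on river]
river: ρ → (10,62,-17)
river: ρ → (-17,40,43)
river: ρ → (43,46,-14)
river: ρ → (-14,66,3)
river: ρ → (3,66,-14)
river: ρ → (-14,46,43)
river: ρ → (43,40,-17)
river: ρ → (-17,62,10)
river: ρ → (10,58,-29)
ρ-cycle length = 10 (tail of 2 descent steps not counted)

10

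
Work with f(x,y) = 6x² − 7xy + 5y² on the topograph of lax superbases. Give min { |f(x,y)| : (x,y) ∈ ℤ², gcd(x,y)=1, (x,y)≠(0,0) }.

translate: b→5 (≡-7 mod 12), so (6,-7,5)→(6,5,4)
flip: (6,5,4)→(4,-5,6)
translate: b→3 (≡-5 mod 8), so (4,-5,6)→(4,3,5)
reduced (well bottom): (4,3,5) with a≤c, −a<b≤a
well minimum = a = 4

4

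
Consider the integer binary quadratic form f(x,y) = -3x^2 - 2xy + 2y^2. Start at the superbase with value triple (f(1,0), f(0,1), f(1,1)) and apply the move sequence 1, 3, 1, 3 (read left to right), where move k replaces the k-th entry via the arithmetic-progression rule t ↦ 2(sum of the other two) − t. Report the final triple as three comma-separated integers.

start (-3,2,-3) = (f(1,0),f(0,1),f(1,1))
replace slot 1: 2·(2+(-3)) − (-3) = 1 → (1,2,-3)
replace slot 3: 2·(1+2) − (-3) = 9 → (1,2,9)
replace slot 1: 2·(2+9) − 1 = 21 → (21,2,9)
replace slot 3: 2·(21+2) − 9 = 37 → (21,2,37)

21,2,37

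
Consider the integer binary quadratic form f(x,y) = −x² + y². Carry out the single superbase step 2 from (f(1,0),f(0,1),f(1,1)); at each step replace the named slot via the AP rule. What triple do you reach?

start (-1,1,0) = (f(1,0),f(0,1),f(1,1))
replace slot 2: 2·((-1)+0) − 1 = -3 → (-1,-3,0)

-1,-3,0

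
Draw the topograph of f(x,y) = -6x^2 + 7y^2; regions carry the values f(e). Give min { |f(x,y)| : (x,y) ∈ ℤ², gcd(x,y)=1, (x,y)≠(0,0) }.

descent: ρ → (7,0,-6)
descent: ρ → (-6,12,1)  [lands on river]
river: ρ → (1,12,-6)
closes: descent 2, river 2
min |a| on river = 1

1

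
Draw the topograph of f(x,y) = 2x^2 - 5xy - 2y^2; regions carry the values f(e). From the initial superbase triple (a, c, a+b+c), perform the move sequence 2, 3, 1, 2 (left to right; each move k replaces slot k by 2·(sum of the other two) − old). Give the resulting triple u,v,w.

start (2,-2,-5) = (f(1,0),f(0,1),f(1,1))
replace slot 2: 2·(2+(-5)) − (-2) = -4 → (2,-4,-5)
replace slot 3: 2·(2+(-4)) − (-5) = 1 → (2,-4,1)
replace slot 1: 2·((-4)+1) − 2 = -8 → (-8,-4,1)
replace slot 2: 2·((-8)+1) − (-4) = -10 → (-8,-10,1)

-8,-10,1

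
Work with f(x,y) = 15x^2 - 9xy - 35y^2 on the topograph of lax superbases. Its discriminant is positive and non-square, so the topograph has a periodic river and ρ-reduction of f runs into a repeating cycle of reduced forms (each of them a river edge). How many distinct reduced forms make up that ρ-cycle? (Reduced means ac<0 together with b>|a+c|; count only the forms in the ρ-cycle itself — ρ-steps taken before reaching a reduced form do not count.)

D = 2181, ⌊√D⌋ = 46
descent: ρ → (-35,9,15)
descent: ρ → (15,21,-29)  [lands on river]
river: ρ → (-29,37,7)
river: ρ → (7,33,-39)
river: ρ → (-39,45,1)
river: ρ → (1,45,-39)
river: ρ → (-39,33,7)
river: ρ → (7,37,-29)
river: ρ → (-29,21,15)
river: ρ → (15,39,-11)
river: ρ → (-11,27,33)
river: ρ → (33,39,-5)
river: ρ → (-5,41,25)
river: ρ → (25,9,-21)
river: ρ → (-21,33,13)
river: ρ → (13,45,-3)
river: ρ → (-3,45,13)
river: ρ → (13,33,-21)
river: ρ → (-21,9,25)
river: ρ → (25,41,-5)
river: ρ → (-5,39,33)
river: ρ → (33,27,-11)
river: ρ → (-11,39,15)
ρ-cycle length = 22 (tail of 2 descent steps not counted)

22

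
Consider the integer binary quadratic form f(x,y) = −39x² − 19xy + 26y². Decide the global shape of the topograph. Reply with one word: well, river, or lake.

D = b²−4ac = (-19)² − 4·(-39)·26 = 4417
D > 0 non-square ⇒ indefinite ⇒ periodic river

river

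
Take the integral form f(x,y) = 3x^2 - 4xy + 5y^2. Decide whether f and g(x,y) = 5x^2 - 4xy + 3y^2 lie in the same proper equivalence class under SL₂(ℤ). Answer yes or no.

D₁ = -44, D₂ = -44
f: translate: b→2 (≡-4 mod 6), so (3,-4,5)→(3,2,4)
f: reduced (well bottom): (3,2,4) with a≤c, −a<b≤a
g: flip: (5,-4,3)→(3,4,5)
g: translate: b→-2 (≡4 mod 6), so (3,4,5)→(3,-2,4)
g: reduced (well bottom): (3,-2,4) with a≤c, −a<b≤a
reduced forms (3, 2, 4) vs (3, -2, 4) ⇒ inequivalent

no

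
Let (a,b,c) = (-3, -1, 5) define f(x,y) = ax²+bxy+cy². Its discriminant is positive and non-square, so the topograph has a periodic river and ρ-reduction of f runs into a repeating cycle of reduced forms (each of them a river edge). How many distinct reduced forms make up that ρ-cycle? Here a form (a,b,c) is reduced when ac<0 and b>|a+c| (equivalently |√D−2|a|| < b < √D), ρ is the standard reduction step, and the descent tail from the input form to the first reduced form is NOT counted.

D = 61, ⌊√D⌋ = 7
descent: ρ → (5,1,-3)
descent: ρ → (-3,5,3)  [lands on river]
river: ρ → (3,7,-1)
river: ρ → (-1,7,3)
river: ρ → (3,5,-3)
river: ρ → (-3,7,1)
river: ρ → (1,7,-3)
ρ-cycle length = 6 (tail of 2 descent steps not counted)

6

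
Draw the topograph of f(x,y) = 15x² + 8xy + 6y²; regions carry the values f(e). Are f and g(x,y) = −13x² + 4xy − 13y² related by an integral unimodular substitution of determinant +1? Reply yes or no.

D₁ = -296, D₂ = -660
discriminants differ ⇒ not SL₂(ℤ)-equivalent

no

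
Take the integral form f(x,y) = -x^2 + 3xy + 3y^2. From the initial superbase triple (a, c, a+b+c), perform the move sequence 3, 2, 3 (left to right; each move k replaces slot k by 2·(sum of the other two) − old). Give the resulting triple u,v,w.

start (-1,3,5) = (f(1,0),f(0,1),f(1,1))
replace slot 3: 2·((-1)+3) − 5 = -1 → (-1,3,-1)
replace slot 2: 2·((-1)+(-1)) − 3 = -7 → (-1,-7,-1)
replace slot 3: 2·((-1)+(-7)) − (-1) = -15 → (-1,-7,-15)

-1,-7,-15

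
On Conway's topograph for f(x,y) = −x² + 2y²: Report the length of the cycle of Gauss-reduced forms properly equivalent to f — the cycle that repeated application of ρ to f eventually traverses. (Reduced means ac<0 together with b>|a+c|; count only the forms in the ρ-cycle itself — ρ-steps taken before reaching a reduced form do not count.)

D = 8, ⌊√D⌋ = 2
descent: ρ → (2,0,-1)
descent: ρ → (-1,2,1)  [lands on river]
river: ρ → (1,2,-1)
ρ-cycle length = 2 (tail of 2 descent steps not counted)

2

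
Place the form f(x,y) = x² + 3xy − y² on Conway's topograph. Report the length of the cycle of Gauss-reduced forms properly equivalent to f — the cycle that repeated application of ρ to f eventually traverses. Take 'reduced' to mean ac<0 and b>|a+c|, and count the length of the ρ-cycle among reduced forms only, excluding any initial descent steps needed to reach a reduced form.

D = 13, ⌊√D⌋ = 3
river: ρ → (-1,3,1)
river: ρ → (1,3,-1)
ρ-cycle length = 2 (tail of 0 descent steps not counted)

2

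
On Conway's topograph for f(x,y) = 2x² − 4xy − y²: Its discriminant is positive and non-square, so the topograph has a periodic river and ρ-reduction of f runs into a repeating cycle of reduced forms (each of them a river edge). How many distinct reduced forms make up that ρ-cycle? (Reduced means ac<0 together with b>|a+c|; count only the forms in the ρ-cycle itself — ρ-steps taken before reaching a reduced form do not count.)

D = 24, ⌊√D⌋ = 4
descent: ρ → (-1,4,2)  [lands on river]
river: ρ → (2,4,-1)
ρ-cycle length = 2 (tail of 1 descent step not counted)

2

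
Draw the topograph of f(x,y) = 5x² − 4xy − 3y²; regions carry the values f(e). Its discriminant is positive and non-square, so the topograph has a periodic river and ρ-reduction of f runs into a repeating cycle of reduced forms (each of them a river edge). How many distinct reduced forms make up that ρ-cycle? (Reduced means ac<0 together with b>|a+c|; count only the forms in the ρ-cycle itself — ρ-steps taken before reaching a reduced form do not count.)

D = 76, ⌊√D⌋ = 8
descent: ρ → (-3,4,5)  [lands on river]
river: ρ → (5,6,-2)
river: ρ → (-2,6,5)
river: ρ → (5,4,-3)
river: ρ → (-3,8,1)
river: ρ → (1,8,-3)
ρ-cycle length = 6 (tail of 1 descent step not counted)

6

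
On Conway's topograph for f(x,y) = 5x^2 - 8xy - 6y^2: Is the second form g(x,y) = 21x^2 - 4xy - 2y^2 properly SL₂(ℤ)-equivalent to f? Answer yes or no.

D₁ = 184, D₂ = 184
river cycle of f (length 12): (-6, 8, 5), (5, 12, -2), (-2, 12, 5), (5, 8, -6), (-6, 4, 7), (7, 10, -3), (-3, 8, 10), (10, 12, -1), (-1, 12, 10), (10, 8, -3), … (2 more)
river cycle of g (length 12): (-2, 12, 5), (5, 8, -6), (-6, 4, 7), (7, 10, -3), (-3, 8, 10), (10, 12, -1), (-1, 12, 10), (10, 8, -3), (-3, 10, 7), (7, 4, -6), … (2 more)
cycles coincide ⇒ equivalent

yes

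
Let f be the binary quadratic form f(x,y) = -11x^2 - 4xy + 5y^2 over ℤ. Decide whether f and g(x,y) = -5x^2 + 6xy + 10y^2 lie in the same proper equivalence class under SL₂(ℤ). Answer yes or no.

D₁ = 236, D₂ = 236
river cycle of f (length 6): (5, 14, -2), (-2, 14, 5), (5, 6, -10), (-10, 14, 1), (1, 14, -10), (-10, 6, 5)
river cycle of g (length 6): (10, 14, -1), (-1, 14, 10), (10, 6, -5), (-5, 14, 2), (2, 14, -5), (-5, 6, 10)
cycles differ ⇒ inequivalent

no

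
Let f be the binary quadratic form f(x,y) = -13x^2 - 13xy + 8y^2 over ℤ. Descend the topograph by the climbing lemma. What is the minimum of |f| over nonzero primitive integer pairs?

descent: ρ → (8,13,-13)  [lands on river]
river: ρ → (-13,13,8)
river: ρ → (8,19,-7)
river: ρ → (-7,23,2)
river: ρ → (2,21,-18)
river: ρ → (-18,15,5)
river: ρ → (5,15,-18)
river: ρ → (-18,21,2)
river: ρ → (2,23,-7)
river: ρ → (-7,19,8)
closes: descent 1, river 10
min |a| on river = 2

2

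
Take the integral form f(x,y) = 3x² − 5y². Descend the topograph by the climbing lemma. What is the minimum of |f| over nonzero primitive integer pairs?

descent: ρ → (-5,0,3)
descent: ρ → (3,6,-2)  [lands on river]
river: ρ → (-2,6,3)
closes: descent 2, river 2
min |a| on river = 2

2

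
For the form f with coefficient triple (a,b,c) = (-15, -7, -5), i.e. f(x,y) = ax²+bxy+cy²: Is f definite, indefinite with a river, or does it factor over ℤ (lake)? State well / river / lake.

D = b²−4ac = (-7)² − 4·(-15)·(-5) = -251
D < 0 ⇒ definite ⇒ every region one sign ⇒ single well

well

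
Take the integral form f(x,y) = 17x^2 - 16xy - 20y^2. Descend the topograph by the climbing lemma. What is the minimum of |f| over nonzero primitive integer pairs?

descent: ρ → (-20,16,17)  [lands on river]
river: ρ → (17,18,-19)
river: ρ → (-19,20,16)
river: ρ → (16,12,-23)
river: ρ → (-23,34,5)
river: ρ → (5,36,-16)
river: ρ → (-16,28,13)
river: ρ → (13,24,-20)
closes: descent 1, river 8
min |a| on river = 5

5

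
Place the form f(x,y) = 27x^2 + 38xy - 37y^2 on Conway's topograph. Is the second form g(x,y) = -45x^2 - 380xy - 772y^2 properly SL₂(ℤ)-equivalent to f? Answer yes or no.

D₁ = 5440, D₂ = 5440
river cycle of f (length 12): (-37, 36, 28), (28, 20, -45), (-45, 70, 3), (3, 68, -68), (-68, 68, 3), (3, 70, -45), (-45, 20, 28), (28, 36, -37), (-37, 38, 27), (27, 70, -5), … (2 more)
river cycle of g (length 12): (-45, 70, 3), (3, 68, -68), (-68, 68, 3), (3, 70, -45), (-45, 20, 28), (28, 36, -37), (-37, 38, 27), (27, 70, -5), (-5, 70, 27), (27, 38, -37), … (2 more)
cycles coincide ⇒ equivalent

yes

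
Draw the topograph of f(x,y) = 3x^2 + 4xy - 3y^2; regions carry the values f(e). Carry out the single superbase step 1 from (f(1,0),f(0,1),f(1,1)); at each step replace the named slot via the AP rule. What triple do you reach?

start (3,-3,4) = (f(1,0),f(0,1),f(1,1))
replace slot 1: 2·((-3)+4) − 3 = -1 → (-1,-3,4)

-1,-3,4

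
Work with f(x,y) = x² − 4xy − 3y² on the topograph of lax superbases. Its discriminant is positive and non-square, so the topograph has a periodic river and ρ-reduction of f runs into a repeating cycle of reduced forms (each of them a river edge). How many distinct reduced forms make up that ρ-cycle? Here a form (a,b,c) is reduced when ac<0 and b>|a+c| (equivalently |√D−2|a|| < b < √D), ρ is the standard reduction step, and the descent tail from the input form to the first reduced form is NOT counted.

D = 28, ⌊√D⌋ = 5
descent: ρ → (-3,4,1)  [lands on river]
river: ρ → (1,4,-3)
river: ρ → (-3,2,2)
river: ρ → (2,2,-3)
ρ-cycle length = 4 (tail of 1 descent step not counted)

4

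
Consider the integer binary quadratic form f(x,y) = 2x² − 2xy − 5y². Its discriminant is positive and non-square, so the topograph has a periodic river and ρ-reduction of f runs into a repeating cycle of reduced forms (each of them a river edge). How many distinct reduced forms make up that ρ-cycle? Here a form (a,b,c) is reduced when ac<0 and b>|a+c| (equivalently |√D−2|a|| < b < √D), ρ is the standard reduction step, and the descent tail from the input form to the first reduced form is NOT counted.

D = 44, ⌊√D⌋ = 6
descent: ρ → (-5,2,2)
descent: ρ → (2,6,-1)  [lands on river]
river: ρ → (-1,6,2)
ρ-cycle length = 2 (tail of 2 descent steps not counted)

2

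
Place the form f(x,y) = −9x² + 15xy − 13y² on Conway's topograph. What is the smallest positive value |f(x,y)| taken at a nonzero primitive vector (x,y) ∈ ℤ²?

translate: b→3 (≡-15 mod 18), so (9,-15,13)→(9,3,7)
flip: (9,3,7)→(7,-3,9)
reduced (well bottom): (7,-3,9) with a≤c, −a<b≤a
well minimum |f| = |-7| = 7 (negative-definite)

7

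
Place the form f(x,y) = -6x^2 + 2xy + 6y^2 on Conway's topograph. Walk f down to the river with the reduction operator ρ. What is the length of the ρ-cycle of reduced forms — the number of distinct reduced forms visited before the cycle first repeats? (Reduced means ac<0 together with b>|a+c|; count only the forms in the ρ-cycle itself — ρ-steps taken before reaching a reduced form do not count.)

D = 148, ⌊√D⌋ = 12
river: ρ → (6,10,-2)
river: ρ → (-2,10,6)
river: ρ → (6,2,-6)
river: ρ → (-6,10,2)
river: ρ → (2,10,-6)
river: ρ → (-6,2,6)
ρ-cycle length = 6 (tail of 0 descent steps not counted)

6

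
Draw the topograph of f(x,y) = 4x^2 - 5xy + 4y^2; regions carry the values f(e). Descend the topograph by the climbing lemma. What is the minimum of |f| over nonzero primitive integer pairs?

translate: b→3 (≡-5 mod 8), so (4,-5,4)→(4,3,3)
flip: (4,3,3)→(3,-3,4)
translate: b→3 (≡-3 mod 6), so (3,-3,4)→(3,3,4)
reduced (well bottom): (3,3,4) with a≤c, −a<b≤a
well minimum = a = 3

3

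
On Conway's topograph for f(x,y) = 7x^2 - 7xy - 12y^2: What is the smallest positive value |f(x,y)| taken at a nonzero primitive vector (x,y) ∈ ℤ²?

descent: ρ → (-12,7,7)  [lands on river]
river: ρ → (7,7,-12)
river: ρ → (-12,17,2)
river: ρ → (2,19,-3)
river: ρ → (-3,17,8)
river: ρ → (8,15,-5)
river: ρ → (-5,15,8)
river: ρ → (8,17,-3)
river: ρ → (-3,19,2)
river: ρ → (2,17,-12)
closes: descent 1, river 10
min |a| on river = 2

2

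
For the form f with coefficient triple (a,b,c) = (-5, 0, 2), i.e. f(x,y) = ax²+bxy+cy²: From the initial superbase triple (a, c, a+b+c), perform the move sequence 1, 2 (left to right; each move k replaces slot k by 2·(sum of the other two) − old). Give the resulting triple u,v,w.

start (-5,2,-3) = (f(1,0),f(0,1),f(1,1))
replace slot 1: 2·(2+(-3)) − (-5) = 3 → (3,2,-3)
replace slot 2: 2·(3+(-3)) − 2 = -2 → (3,-2,-3)

3,-2,-3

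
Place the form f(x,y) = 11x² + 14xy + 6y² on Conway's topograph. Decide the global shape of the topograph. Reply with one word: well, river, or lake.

D = b²−4ac = 14² − 4·11·6 = -68
D < 0 ⇒ definite ⇒ every region one sign ⇒ single well

well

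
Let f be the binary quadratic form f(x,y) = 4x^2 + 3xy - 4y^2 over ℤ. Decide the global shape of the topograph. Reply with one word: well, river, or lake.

D = b²−4ac = 3² − 4·4·(-4) = 73
D > 0 non-square ⇒ indefinite ⇒ periodic river

river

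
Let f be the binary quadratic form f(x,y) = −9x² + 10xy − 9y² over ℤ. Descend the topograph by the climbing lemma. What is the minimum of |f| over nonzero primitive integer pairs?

translate: b→8 (≡-10 mod 18), so (9,-10,9)→(9,8,8)
flip: (9,8,8)→(8,-8,9)
translate: b→8 (≡-8 mod 16), so (8,-8,9)→(8,8,9)
reduced (well bottom): (8,8,9) with a≤c, −a<b≤a
well minimum |f| = |-8| = 8 (negative-definite)

8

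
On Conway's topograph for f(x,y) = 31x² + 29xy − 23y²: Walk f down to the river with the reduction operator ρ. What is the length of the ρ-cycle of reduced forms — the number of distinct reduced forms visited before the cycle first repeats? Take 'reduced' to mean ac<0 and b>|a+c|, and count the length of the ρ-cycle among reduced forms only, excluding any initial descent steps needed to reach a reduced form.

D = 3693, ⌊√D⌋ = 60
river: ρ → (-23,17,37)
river: ρ → (37,57,-3)
river: ρ → (-3,57,37)
river: ρ → (37,17,-23)
river: ρ → (-23,29,31)
river: ρ → (31,33,-21)
river: ρ → (-21,51,13)
river: ρ → (13,53,-17)
river: ρ → (-17,49,19)
river: ρ → (19,27,-39)
river: ρ → (-39,51,7)
river: ρ → (7,47,-53)
river: ρ → (-53,59,1)
river: ρ → (1,59,-53)
river: ρ → (-53,47,7)
river: ρ → (7,51,-39)
river: ρ → (-39,27,19)
river: ρ → (19,49,-17)
river: ρ → (-17,53,13)
river: ρ → (13,51,-21)
river: ρ → (-21,33,31)
river: ρ → (31,29,-23)
ρ-cycle length = 22 (tail of 0 descent steps not counted)

22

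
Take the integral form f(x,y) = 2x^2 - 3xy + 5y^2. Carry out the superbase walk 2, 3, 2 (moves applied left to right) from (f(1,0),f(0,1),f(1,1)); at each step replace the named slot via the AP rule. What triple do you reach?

start (2,5,4) = (f(1,0),f(0,1),f(1,1))
replace slot 2: 2·(2+4) − 5 = 7 → (2,7,4)
replace slot 3: 2·(2+7) − 4 = 14 → (2,7,14)
replace slot 2: 2·(2+14) − 7 = 25 → (2,25,14)

2,25,14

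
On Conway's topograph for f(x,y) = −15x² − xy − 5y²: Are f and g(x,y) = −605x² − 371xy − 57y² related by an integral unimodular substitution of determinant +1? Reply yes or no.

D₁ = -299, D₂ = -299
f is negative-definite; reduce −f:
−f: flip: (15,1,5)→(5,-1,15)
−f: reduced (well bottom): (5,-1,15) with a≤c, −a<b≤a
flip sign back: reduced form of f is (-5,1,-15)
g is negative-definite; reduce −g:
−g: flip: (605,371,57)→(57,-371,605)
−g: translate: b→-29 (≡-371 mod 114), so (57,-371,605)→(57,-29,5)
−g: flip: (57,-29,5)→(5,29,57)
−g: translate: b→-1 (≡29 mod 10), so (5,29,57)→(5,-1,15)
−g: reduced (well bottom): (5,-1,15) with a≤c, −a<b≤a
flip sign back: reduced form of g is (-5,1,-15)
reduced forms (-5, 1, -15) vs (-5, 1, -15) ⇒ equivalent

yes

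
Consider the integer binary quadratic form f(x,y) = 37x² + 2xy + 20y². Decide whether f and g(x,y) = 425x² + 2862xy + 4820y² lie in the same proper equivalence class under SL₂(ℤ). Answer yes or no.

D₁ = -2956, D₂ = -2956
f: flip: (37,2,20)→(20,-2,37)
f: reduced (well bottom): (20,-2,37) with a≤c, −a<b≤a
g: translate: b→312 (≡2862 mod 850), so (425,2862,4820)→(425,312,59)
g: flip: (425,312,59)→(59,-312,425)
g: translate: b→42 (≡-312 mod 118), so (59,-312,425)→(59,42,20)
g: flip: (59,42,20)→(20,-42,59)
g: translate: b→-2 (≡-42 mod 40), so (20,-42,59)→(20,-2,37)
g: reduced (well bottom): (20,-2,37) with a≤c, −a<b≤a
reduced forms (20, -2, 37) vs (20, -2, 37) ⇒ equivalent

yes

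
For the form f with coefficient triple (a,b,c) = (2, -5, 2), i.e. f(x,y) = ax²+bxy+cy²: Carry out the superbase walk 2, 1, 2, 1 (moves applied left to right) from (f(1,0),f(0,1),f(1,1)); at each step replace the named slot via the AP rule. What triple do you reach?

start (2,2,-1) = (f(1,0),f(0,1),f(1,1))
replace slot 2: 2·(2+(-1)) − 2 = 0 → (2,0,-1)
replace slot 1: 2·(0+(-1)) − 2 = -4 → (-4,0,-1)
replace slot 2: 2·((-4)+(-1)) − 0 = -10 → (-4,-10,-1)
replace slot 1: 2·((-10)+(-1)) − (-4) = -18 → (-18,-10,-1)

-18,-10,-1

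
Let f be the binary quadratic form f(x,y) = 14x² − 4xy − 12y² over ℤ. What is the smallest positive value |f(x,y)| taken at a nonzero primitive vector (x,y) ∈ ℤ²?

descent: ρ → (-12,4,14)  [lands on river]
river: ρ → (14,24,-2)
river: ρ → (-2,24,14)
river: ρ → (14,4,-12)
river: ρ → (-12,20,6)
river: ρ → (6,16,-18)
river: ρ → (-18,20,4)
river: ρ → (4,20,-18)
river: ρ → (-18,16,6)
river: ρ → (6,20,-12)
closes: descent 1, river 10
min |a| on river = 2

2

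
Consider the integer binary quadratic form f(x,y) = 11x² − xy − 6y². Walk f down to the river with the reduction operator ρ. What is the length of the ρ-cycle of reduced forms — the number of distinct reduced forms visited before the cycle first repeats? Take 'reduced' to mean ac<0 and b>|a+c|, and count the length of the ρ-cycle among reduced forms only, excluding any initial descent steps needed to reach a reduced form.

D = 265, ⌊√D⌋ = 16
descent: ρ → (-6,13,4)  [lands on river]
river: ρ → (4,11,-9)
river: ρ → (-9,7,6)
river: ρ → (6,5,-10)
river: ρ → (-10,15,1)
river: ρ → (1,15,-10)
river: ρ → (-10,5,6)
river: ρ → (6,7,-9)
river: ρ → (-9,11,4)
river: ρ → (4,13,-6)
river: ρ → (-6,11,6)
river: ρ → (6,13,-4)
river: ρ → (-4,11,9)
river: ρ → (9,7,-6)
river: ρ → (-6,5,10)
river: ρ → (10,15,-1)
river: ρ → (-1,15,10)
river: ρ → (10,5,-6)
river: ρ → (-6,7,9)
river: ρ → (9,11,-4)
river: ρ → (-4,13,6)
river: ρ → (6,11,-6)
ρ-cycle length = 22 (tail of 1 descent step not counted)

22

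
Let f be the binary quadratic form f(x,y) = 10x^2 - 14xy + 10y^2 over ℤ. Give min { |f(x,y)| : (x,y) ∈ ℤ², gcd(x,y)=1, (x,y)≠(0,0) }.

translate: b→6 (≡-14 mod 20), so (10,-14,10)→(10,6,6)
flip: (10,6,6)→(6,-6,10)
translate: b→6 (≡-6 mod 12), so (6,-6,10)→(6,6,10)
reduced (well bottom): (6,6,10) with a≤c, −a<b≤a
well minimum = a = 6

6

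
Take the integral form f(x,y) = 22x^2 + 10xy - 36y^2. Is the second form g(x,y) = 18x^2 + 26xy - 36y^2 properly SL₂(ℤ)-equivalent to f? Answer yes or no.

D₁ = 3268, D₂ = 3268
river cycle of f (length 6): (22, 54, -4), (-4, 50, 48), (48, 46, -6), (-6, 50, 32), (32, 14, -24), (-24, 34, 22)
river cycle of g (length 6): (-36, 46, 8), (8, 50, -24), (-24, 46, 12), (12, 50, -16), (-16, 46, 18), (18, 26, -36)
cycles differ ⇒ inequivalent

no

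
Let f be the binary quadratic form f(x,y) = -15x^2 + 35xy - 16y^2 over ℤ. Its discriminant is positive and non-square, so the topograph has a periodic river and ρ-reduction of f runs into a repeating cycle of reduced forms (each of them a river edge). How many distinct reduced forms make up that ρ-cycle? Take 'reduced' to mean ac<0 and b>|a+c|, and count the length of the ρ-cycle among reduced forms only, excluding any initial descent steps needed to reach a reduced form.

D = 265, ⌊√D⌋ = 16
descent: ρ → (-16,-3,4)
descent: ρ → (4,11,-9)  [lands on river]
river: ρ → (-9,7,6)
river: ρ → (6,5,-10)
river: ρ → (-10,15,1)
river: ρ → (1,15,-10)
river: ρ → (-10,5,6)
river: ρ → (6,7,-9)
river: ρ → (-9,11,4)
river: ρ → (4,13,-6)
river: ρ → (-6,11,6)
river: ρ → (6,13,-4)
river: ρ → (-4,11,9)
river: ρ → (9,7,-6)
river: ρ → (-6,5,10)
river: ρ → (10,15,-1)
river: ρ → (-1,15,10)
river: ρ → (10,5,-6)
river: ρ → (-6,7,9)
river: ρ → (9,11,-4)
river: ρ → (-4,13,6)
river: ρ → (6,11,-6)
river: ρ → (-6,13,4)
ρ-cycle length = 22 (tail of 2 descent steps not counted)

22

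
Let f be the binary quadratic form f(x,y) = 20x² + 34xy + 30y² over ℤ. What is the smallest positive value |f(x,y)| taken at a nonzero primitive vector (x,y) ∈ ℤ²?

translate: b→-6 (≡34 mod 40), so (20,34,30)→(20,-6,16)
flip: (20,-6,16)→(16,6,20)
reduced (well bottom): (16,6,20) with a≤c, −a<b≤a
well minimum = a = 16

16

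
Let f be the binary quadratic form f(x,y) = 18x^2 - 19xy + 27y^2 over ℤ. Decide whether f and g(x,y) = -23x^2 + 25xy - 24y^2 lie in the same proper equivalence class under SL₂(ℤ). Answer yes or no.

D₁ = -1583, D₂ = -1583
f: translate: b→17 (≡-19 mod 36), so (18,-19,27)→(18,17,26)
f: reduced (well bottom): (18,17,26) with a≤c, −a<b≤a
g is negative-definite; reduce −g:
−g: translate: b→21 (≡-25 mod 46), so (23,-25,24)→(23,21,22)
−g: flip: (23,21,22)→(22,-21,23)
−g: reduced (well bottom): (22,-21,23) with a≤c, −a<b≤a
flip sign back: reduced form of g is (-22,21,-23)
reduced forms (18, 17, 26) vs (-22, 21, -23) ⇒ inequivalent

no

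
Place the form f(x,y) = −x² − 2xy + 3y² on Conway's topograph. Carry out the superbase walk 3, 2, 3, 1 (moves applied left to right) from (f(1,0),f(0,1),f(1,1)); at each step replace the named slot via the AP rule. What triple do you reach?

start (-1,3,0) = (f(1,0),f(0,1),f(1,1))
replace slot 3: 2·((-1)+3) − 0 = 4 → (-1,3,4)
replace slot 2: 2·((-1)+4) − 3 = 3 → (-1,3,4)
replace slot 3: 2·((-1)+3) − 4 = 0 → (-1,3,0)
replace slot 1: 2·(3+0) − (-1) = 7 → (7,3,0)

7,3,0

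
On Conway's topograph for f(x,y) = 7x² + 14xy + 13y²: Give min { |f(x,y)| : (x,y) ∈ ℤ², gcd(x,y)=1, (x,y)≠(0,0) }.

translate: b→0 (≡14 mod 14), so (7,14,13)→(7,0,6)
flip: (7,0,6)→(6,0,7)
reduced (well bottom): (6,0,7) with a≤c, −a<b≤a
well minimum = a = 6

6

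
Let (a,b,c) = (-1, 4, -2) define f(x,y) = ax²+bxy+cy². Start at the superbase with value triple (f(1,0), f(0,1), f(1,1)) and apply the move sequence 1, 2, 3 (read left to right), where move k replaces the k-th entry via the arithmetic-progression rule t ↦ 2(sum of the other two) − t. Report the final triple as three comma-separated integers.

start (-1,-2,1) = (f(1,0),f(0,1),f(1,1))
replace slot 1: 2·((-2)+1) − (-1) = -1 → (-1,-2,1)
replace slot 2: 2·((-1)+1) − (-2) = 2 → (-1,2,1)
replace slot 3: 2·((-1)+2) − 1 = 1 → (-1,2,1)

-1,2,1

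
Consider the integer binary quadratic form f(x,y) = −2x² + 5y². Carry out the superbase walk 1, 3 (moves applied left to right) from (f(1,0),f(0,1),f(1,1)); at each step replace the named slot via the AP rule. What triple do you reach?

start (-2,5,3) = (f(1,0),f(0,1),f(1,1))
replace slot 1: 2·(5+3) − (-2) = 18 → (18,5,3)
replace slot 3: 2·(18+5) − 3 = 43 → (18,5,43)

18,5,43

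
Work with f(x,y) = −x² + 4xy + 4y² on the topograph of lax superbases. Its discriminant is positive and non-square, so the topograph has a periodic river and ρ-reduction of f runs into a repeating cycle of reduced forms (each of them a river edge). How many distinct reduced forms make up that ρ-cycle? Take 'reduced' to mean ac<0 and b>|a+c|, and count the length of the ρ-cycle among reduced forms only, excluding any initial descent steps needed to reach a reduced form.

D = 32, ⌊√D⌋ = 5
river: ρ → (4,4,-1)
river: ρ → (-1,4,4)
ρ-cycle length = 2 (tail of 0 descent steps not counted)

2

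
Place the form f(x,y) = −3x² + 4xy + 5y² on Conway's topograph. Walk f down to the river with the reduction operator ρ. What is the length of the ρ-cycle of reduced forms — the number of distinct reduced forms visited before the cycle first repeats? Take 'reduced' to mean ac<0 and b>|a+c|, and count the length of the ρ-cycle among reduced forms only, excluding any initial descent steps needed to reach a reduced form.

D = 76, ⌊√D⌋ = 8
river: ρ → (5,6,-2)
river: ρ → (-2,6,5)
river: ρ → (5,4,-3)
river: ρ → (-3,8,1)
river: ρ → (1,8,-3)
river: ρ → (-3,4,5)
ρ-cycle length = 6 (tail of 0 descent steps not counted)

6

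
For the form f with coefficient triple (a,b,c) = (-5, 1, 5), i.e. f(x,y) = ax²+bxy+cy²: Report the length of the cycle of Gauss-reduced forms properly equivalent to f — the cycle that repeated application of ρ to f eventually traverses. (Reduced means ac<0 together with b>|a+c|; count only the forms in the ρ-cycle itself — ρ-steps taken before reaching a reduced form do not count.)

D = 101, ⌊√D⌋ = 10
river: ρ → (5,9,-1)
river: ρ → (-1,9,5)
river: ρ → (5,1,-5)
river: ρ → (-5,9,1)
river: ρ → (1,9,-5)
river: ρ → (-5,1,5)
ρ-cycle length = 6 (tail of 0 descent steps not counted)

6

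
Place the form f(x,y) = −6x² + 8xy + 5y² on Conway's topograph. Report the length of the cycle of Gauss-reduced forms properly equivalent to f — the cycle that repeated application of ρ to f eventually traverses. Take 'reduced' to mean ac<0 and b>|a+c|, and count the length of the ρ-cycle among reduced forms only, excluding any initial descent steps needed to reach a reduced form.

D = 184, ⌊√D⌋ = 13
river: ρ → (5,12,-2)
river: ρ → (-2,12,5)
river: ρ → (5,8,-6)
river: ρ → (-6,4,7)
river: ρ → (7,10,-3)
river: ρ → (-3,8,10)
river: ρ → (10,12,-1)
river: ρ → (-1,12,10)
river: ρ → (10,8,-3)
river: ρ → (-3,10,7)
river: ρ → (7,4,-6)
river: ρ → (-6,8,5)
ρ-cycle length = 12 (tail of 0 descent steps not counted)

12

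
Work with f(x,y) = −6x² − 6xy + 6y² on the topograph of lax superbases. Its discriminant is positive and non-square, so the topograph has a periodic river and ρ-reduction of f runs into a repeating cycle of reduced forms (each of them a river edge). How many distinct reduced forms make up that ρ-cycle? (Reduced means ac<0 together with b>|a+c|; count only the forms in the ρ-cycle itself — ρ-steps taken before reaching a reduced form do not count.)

D = 180, ⌊√D⌋ = 13
descent: ρ → (6,6,-6)  [lands on river]
river: ρ → (-6,6,6)
ρ-cycle length = 2 (tail of 1 descent step not counted)

2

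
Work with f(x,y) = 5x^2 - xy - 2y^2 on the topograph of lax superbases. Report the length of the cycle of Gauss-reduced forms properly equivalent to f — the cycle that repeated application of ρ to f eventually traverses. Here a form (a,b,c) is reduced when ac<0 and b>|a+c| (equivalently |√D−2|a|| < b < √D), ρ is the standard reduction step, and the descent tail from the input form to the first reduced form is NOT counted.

D = 41, ⌊√D⌋ = 6
descent: ρ → (-2,5,2)  [lands on river]
river: ρ → (2,3,-4)
river: ρ → (-4,5,1)
river: ρ → (1,5,-4)
river: ρ → (-4,3,2)
river: ρ → (2,5,-2)
river: ρ → (-2,3,4)
river: ρ → (4,5,-1)
river: ρ → (-1,5,4)
river: ρ → (4,3,-2)
ρ-cycle length = 10 (tail of 1 descent step not counted)

10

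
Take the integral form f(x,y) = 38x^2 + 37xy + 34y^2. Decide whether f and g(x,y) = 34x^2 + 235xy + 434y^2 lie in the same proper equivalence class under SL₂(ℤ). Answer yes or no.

D₁ = -3799, D₂ = -3799
f: flip: (38,37,34)→(34,-37,38)
f: translate: b→31 (≡-37 mod 68), so (34,-37,38)→(34,31,35)
f: reduced (well bottom): (34,31,35) with a≤c, −a<b≤a
g: translate: b→31 (≡235 mod 68), so (34,235,434)→(34,31,35)
g: reduced (well bottom): (34,31,35) with a≤c, −a<b≤a
reduced forms (34, 31, 35) vs (34, 31, 35) ⇒ equivalent

yes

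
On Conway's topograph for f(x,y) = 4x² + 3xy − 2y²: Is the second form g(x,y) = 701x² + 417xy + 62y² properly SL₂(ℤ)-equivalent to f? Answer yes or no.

D₁ = 41, D₂ = 41
river cycle of f (length 10): (-2, 5, 2), (2, 3, -4), (-4, 5, 1), (1, 5, -4), (-4, 3, 2), (2, 5, -2), (-2, 3, 4), (4, 5, -1), (-1, 5, 4), (4, 3, -2)
river cycle of g (length 10): (-1, 5, 4), (4, 3, -2), (-2, 5, 2), (2, 3, -4), (-4, 5, 1), (1, 5, -4), (-4, 3, 2), (2, 5, -2), (-2, 3, 4), (4, 5, -1)
cycles coincide ⇒ equivalent

yes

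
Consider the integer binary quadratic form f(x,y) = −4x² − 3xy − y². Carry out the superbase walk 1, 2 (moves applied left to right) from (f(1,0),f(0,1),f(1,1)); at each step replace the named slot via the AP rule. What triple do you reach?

start (-4,-1,-8) = (f(1,0),f(0,1),f(1,1))
replace slot 1: 2·((-1)+(-8)) − (-4) = -14 → (-14,-1,-8)
replace slot 2: 2·((-14)+(-8)) − (-1) = -43 → (-14,-43,-8)

-14,-43,-8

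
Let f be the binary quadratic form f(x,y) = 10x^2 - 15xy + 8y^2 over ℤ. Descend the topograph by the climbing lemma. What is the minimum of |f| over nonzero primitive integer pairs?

translate: b→5 (≡-15 mod 20), so (10,-15,8)→(10,5,3)
flip: (10,5,3)→(3,-5,10)
translate: b→1 (≡-5 mod 6), so (3,-5,10)→(3,1,8)
reduced (well bottom): (3,1,8) with a≤c, −a<b≤a
well minimum = a = 3

3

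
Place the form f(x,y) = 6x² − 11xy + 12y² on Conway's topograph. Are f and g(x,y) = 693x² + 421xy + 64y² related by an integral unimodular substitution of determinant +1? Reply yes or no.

D₁ = -167, D₂ = -167
f: translate: b→1 (≡-11 mod 12), so (6,-11,12)→(6,1,7)
f: reduced (well bottom): (6,1,7) with a≤c, −a<b≤a
g: flip: (693,421,64)→(64,-421,693)
g: translate: b→-37 (≡-421 mod 128), so (64,-421,693)→(64,-37,6)
g: flip: (64,-37,6)→(6,37,64)
g: translate: b→1 (≡37 mod 12), so (6,37,64)→(6,1,7)
g: reduced (well bottom): (6,1,7) with a≤c, −a<b≤a
reduced forms (6, 1, 7) vs (6, 1, 7) ⇒ equivalent

yes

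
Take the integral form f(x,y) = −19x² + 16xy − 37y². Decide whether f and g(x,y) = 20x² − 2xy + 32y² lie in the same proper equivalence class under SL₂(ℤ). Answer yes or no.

D₁ = -2556, D₂ = -2556
f is negative-definite; reduce −f:
−f: reduced (well bottom): (19,-16,37) with a≤c, −a<b≤a
flip sign back: reduced form of f is (-19,16,-37)
g: reduced (well bottom): (20,-2,32) with a≤c, −a<b≤a
reduced forms (-19, 16, -37) vs (20, -2, 32) ⇒ inequivalent

no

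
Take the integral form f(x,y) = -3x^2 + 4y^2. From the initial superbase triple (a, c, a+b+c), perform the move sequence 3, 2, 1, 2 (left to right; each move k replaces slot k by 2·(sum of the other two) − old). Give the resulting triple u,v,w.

start (-3,4,1) = (f(1,0),f(0,1),f(1,1))
replace slot 3: 2·((-3)+4) − 1 = 1 → (-3,4,1)
replace slot 2: 2·((-3)+1) − 4 = -8 → (-3,-8,1)
replace slot 1: 2·((-8)+1) − (-3) = -11 → (-11,-8,1)
replace slot 2: 2·((-11)+1) − (-8) = -12 → (-11,-12,1)

-11,-12,1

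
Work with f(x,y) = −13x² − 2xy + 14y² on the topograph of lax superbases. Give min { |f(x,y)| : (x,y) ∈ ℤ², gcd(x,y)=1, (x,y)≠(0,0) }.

descent: ρ → (14,2,-13)  [lands on river]
river: ρ → (-13,24,3)
river: ρ → (3,24,-13)
river: ρ → (-13,2,14)
river: ρ → (14,26,-1)
river: ρ → (-1,26,14)
closes: descent 1, river 6
min |a| on river = 1

1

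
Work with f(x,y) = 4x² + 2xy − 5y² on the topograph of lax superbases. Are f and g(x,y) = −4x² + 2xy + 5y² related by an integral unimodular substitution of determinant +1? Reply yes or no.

D₁ = 84, D₂ = 84
river cycle of f (length 6): (-5, 8, 1), (1, 8, -5), (-5, 2, 4), (4, 6, -3), (-3, 6, 4), (4, 2, -5)
river cycle of g (length 6): (5, 8, -1), (-1, 8, 5), (5, 2, -4), (-4, 6, 3), (3, 6, -4), (-4, 2, 5)
cycles differ ⇒ inequivalent

no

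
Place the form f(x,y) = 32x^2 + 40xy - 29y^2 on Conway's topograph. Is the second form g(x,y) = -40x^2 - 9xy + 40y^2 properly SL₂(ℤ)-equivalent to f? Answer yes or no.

D₁ = 5312, D₂ = 6481
discriminants differ ⇒ not SL₂(ℤ)-equivalent

no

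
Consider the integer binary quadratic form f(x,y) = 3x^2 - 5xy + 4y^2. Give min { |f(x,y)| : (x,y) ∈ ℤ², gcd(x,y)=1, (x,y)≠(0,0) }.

translate: b→1 (≡-5 mod 6), so (3,-5,4)→(3,1,2)
flip: (3,1,2)→(2,-1,3)
reduced (well bottom): (2,-1,3) with a≤c, −a<b≤a
well minimum = a = 2

2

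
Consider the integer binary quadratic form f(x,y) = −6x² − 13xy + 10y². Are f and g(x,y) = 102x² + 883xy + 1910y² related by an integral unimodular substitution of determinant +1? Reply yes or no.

D₁ = 409, D₂ = 409
river cycle of f (length 54): (10, 13, -6), (-6, 11, 12), (12, 13, -5), (-5, 17, 6), (6, 19, -2), (-2, 17, 15), (15, 13, -4), (-4, 19, 3), (3, 17, -10), (-10, 3, 10), … (44 more)
river cycle of g (length 54): (10, 13, -6), (-6, 11, 12), (12, 13, -5), (-5, 17, 6), (6, 19, -2), (-2, 17, 15), (15, 13, -4), (-4, 19, 3), (3, 17, -10), (-10, 3, 10), … (44 more)
cycles coincide ⇒ equivalent

yes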